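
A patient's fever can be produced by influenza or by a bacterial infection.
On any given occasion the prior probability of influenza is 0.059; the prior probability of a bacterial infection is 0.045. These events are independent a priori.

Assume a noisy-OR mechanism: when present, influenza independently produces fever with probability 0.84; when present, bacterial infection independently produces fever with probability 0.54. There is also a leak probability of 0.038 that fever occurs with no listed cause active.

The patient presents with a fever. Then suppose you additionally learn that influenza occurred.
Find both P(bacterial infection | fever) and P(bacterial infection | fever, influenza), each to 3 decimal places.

Under noisy-OR, P(fever | causes) = 1 − (1−0.038)·∏(1−qᵢ) over the active causes.
Enumerate the 4 (influenza, bacterial infection) configurations and weight by the priors:
  P(fever) = 0.038·0.941·0.955 + 0.55748·0.941·0.045 + 0.84608·0.059·0.955 + 0.929197·0.059·0.045
        = 0.034149 + 0.023606 + 0.047672 + 0.002467 = 0.107894
Configurations with bacterial infection contribute 0.026073, so
  P(bacterial infection | fever) = 0.026073 / 0.107894 ≈ 0.242

With the extra evidence:
By total probability over both values of bacterial infection:
  P(fever | influenza) = 0.84608*0.955 + 0.929197*0.045
        = 0.808006 + 0.041814 = 0.849820
Configurations with bacterial infection contribute 0.041814, so
  P(bacterial infection | fever, influenza) = 0.041814 / 0.849820 ≈ 0.049
The drop from 0.242 to 0.049 is the explaining-away (discounting) effect.

P(bacterial infection | fever) ≈ 0.242; P(bacterial infection | fever, influenza) ≈ 0.049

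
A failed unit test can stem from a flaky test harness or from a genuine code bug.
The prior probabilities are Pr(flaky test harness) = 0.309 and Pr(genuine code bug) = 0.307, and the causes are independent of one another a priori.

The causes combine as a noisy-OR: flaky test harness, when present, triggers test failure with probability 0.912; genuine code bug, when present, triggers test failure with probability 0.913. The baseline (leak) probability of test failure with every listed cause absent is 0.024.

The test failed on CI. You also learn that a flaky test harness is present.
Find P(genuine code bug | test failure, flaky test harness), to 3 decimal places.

P(genuine code bug | test failure, flaky test harness) ≈ 0.325

Under noisy-OR, P(test failure | causes) = 1 − (1−0.024)·∏(1−qᵢ) over the active causes.
Numerator (weight on configurations with genuine code bug): 0.992528*0.307 = 0.304706
Denominator P(test failure | flaky test harness): 0.914112*0.693 + 0.992528*0.307 = 0.938186
P(genuine code bug | test failure, flaky test harness) = 0.304706/0.938186 ≈ 0.325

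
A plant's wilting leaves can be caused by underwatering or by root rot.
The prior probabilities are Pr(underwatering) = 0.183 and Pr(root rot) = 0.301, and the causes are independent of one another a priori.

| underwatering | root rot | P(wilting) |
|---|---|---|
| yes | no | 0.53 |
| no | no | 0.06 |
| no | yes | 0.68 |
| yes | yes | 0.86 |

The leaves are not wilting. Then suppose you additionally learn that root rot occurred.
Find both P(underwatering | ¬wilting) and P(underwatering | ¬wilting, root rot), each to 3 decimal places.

P(underwatering | ¬wilting) ≈ 0.099; P(underwatering | ¬wilting, root rot) ≈ 0.089

Enumerate the 4 (underwatering, root rot) configurations and weight by the priors:
  P(¬wilting) = 0.94*0.817*0.699 + 0.32*0.817*0.301 + 0.47*0.183*0.699 + 0.14*0.183*0.301
        = 0.536818 + 0.078693 + 0.060121 + 0.007712 = 0.683344
Configurations with underwatering contribute 0.067833, so
  P(underwatering | ¬wilting) = 0.067833 / 0.683344 ≈ 0.099

Now condition on the additional information:
Numerator (weight on configurations with underwatering): 0.14×0.183 = 0.025620
The normalizing constant is 0.32×0.817 + 0.14×0.183 = 0.287060
P(underwatering | ¬wilting, root rot) = 0.025620/0.287060 ≈ 0.089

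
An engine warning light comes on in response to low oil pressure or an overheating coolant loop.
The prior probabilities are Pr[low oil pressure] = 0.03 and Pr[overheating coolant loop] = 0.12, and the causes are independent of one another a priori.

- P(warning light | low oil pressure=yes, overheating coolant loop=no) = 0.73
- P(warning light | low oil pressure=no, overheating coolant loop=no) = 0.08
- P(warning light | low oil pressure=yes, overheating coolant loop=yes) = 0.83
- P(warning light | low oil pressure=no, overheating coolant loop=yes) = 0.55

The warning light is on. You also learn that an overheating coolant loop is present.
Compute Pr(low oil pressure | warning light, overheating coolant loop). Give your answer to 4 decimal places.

Pr(low oil pressure | warning light, overheating coolant loop) ≈ 0.0446

Numerator (weight on configurations with low oil pressure): 0.83×0.03 = 0.024900
Normalizer over all consistent configurations: 0.55×0.97 + 0.83×0.03 = 0.558400
Posterior = 0.024900 / 0.558400 ≈ 0.0446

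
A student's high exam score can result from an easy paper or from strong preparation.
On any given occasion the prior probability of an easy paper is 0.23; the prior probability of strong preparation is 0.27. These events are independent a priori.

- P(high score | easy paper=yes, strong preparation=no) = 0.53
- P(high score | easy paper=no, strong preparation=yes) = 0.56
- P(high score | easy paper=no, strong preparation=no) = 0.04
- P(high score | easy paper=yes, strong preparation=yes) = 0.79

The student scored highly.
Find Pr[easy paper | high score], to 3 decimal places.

Pr[easy paper | high score] ≈ 0.498

P(high score) = 0.04*0.77*0.73 + 0.56*0.77*0.27 + 0.53*0.23*0.73 + 0.79*0.23*0.27 = 0.022484 + 0.116424 + 0.088987 + 0.049059 = 0.276954
The easy paper-present share is 0.088987 + 0.049059 = 0.138046.
P(easy paper | high score) = 0.138046 / 0.276954 ≈ 0.498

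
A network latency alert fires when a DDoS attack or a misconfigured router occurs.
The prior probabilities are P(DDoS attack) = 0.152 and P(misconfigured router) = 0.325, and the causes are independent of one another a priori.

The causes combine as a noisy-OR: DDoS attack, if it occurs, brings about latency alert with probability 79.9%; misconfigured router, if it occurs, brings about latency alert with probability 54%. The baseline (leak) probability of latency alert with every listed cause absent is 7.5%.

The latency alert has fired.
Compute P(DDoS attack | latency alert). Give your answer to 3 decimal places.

P(DDoS attack | latency alert) ≈ 0.390

Under noisy-OR, P(latency alert | causes) = 1 − (1−0.075)·∏(1−qᵢ) over the active causes.
Numerator (weight on configurations with DDoS attack): 0.083524 + 0.045175 = 0.128699
The normalizing constant is 0.075×0.848×0.675 + 0.5745×0.848×0.325 + 0.814075×0.152×0.675 + 0.914474×0.152×0.325 = 0.329961
P(DDoS attack | latency alert) = 0.128699/0.329961 ≈ 0.390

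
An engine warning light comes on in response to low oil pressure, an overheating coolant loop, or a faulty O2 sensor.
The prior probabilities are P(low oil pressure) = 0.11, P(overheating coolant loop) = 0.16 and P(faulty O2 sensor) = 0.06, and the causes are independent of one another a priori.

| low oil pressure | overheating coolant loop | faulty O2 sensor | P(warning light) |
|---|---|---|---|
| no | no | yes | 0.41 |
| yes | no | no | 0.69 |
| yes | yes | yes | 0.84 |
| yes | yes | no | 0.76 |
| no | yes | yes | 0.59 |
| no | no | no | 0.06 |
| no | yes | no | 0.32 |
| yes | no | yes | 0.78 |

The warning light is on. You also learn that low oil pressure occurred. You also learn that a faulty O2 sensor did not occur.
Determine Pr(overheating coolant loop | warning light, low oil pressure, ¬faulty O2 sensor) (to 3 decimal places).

Pr(overheating coolant loop | warning light, low oil pressure, ¬faulty O2 sensor) ≈ 0.173

Enumerate both values of overheating coolant loop and weight by the priors:
  P(warning light | low oil pressure, ¬faulty O2 sensor) = 0.69·0.84 + 0.76·0.16
        = 0.579600 + 0.121600 = 0.701200
Keeping only the overheating coolant loop-present terms gives 0.121600, so
  P(overheating coolant loop | warning light, low oil pressure, ¬faulty O2 sensor) = 0.121600 / 0.701200 ≈ 0.173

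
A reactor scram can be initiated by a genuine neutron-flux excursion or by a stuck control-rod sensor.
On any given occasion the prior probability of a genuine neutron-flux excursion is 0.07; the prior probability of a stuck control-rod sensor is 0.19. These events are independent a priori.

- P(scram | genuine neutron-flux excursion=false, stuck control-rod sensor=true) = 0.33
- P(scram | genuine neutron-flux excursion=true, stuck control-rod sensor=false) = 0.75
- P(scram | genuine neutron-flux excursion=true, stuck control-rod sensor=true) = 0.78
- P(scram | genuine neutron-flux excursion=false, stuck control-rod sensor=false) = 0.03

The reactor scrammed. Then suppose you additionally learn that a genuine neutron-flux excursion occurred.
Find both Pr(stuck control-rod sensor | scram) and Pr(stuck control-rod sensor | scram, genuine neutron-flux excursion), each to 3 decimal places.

P(scram) = 0.03×0.93×0.81 + 0.33×0.93×0.19 + 0.75×0.07×0.81 + 0.78×0.07×0.19 = 0.022599 + 0.058311 + 0.042525 + 0.010374 = 0.133809
Of this, 0.068685 comes from 0.058311 + 0.010374 (the stuck control-rod sensor=true cases).
P(stuck control-rod sensor | scram) = 0.068685 / 0.133809 ≈ 0.513

Now condition on the additional information:
P(scram | genuine neutron-flux excursion) = 0.75×0.81 + 0.78×0.19 = 0.607500 + 0.148200 = 0.755700
Of this, 0.148200 comes from 0.78×0.19 (the stuck control-rod sensor=true cases).
Hence the posterior is 0.148200/0.755700 ≈ 0.196.
— genuine neutron-flux excursion explains away the evidence for stuck control-rod sensor.

Pr(stuck control-rod sensor | scram) ≈ 0.513; Pr(stuck control-rod sensor | scram, genuine neutron-flux excursion) ≈ 0.196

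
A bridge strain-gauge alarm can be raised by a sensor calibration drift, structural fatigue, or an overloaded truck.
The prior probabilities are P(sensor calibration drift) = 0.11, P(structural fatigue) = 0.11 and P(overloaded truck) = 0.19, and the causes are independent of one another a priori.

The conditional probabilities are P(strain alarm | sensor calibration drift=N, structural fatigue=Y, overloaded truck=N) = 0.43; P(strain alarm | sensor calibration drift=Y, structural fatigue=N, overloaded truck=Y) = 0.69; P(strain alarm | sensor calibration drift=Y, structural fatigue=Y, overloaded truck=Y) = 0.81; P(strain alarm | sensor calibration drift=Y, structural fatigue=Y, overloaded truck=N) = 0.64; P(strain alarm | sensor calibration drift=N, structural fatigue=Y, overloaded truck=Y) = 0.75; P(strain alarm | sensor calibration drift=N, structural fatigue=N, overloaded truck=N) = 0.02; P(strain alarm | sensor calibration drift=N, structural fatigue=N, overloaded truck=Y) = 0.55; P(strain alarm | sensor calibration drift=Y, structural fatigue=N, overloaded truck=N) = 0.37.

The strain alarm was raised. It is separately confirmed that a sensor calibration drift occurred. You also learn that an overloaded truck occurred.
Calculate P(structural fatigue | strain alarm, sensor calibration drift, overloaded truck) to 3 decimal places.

Numerator (weight on configurations with structural fatigue): 0.81*0.11 = 0.089100
Denominator P(strain alarm | sensor calibration drift, overloaded truck): 0.69*0.89 + 0.81*0.11 = 0.703200
P(structural fatigue | strain alarm, sensor calibration drift, overloaded truck) = 0.089100/0.703200 ≈ 0.127

P(structural fatigue | strain alarm, sensor calibration drift, overloaded truck) ≈ 0.127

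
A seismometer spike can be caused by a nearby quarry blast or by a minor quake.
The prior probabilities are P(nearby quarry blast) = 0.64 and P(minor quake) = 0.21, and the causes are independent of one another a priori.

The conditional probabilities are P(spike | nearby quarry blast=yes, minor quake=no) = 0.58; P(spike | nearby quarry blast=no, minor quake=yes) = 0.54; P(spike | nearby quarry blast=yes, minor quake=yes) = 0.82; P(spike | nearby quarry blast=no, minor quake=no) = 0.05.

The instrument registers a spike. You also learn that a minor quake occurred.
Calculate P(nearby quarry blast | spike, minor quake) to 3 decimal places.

P(nearby quarry blast | spike, minor quake) ≈ 0.730

P(spike | minor quake) = 0.54·0.36 + 0.82·0.64 = 0.194400 + 0.524800 = 0.719200
Of this, 0.524800 comes from 0.82·0.64 (the nearby quarry blast=true cases).
P(nearby quarry blast | spike, minor quake) = 0.524800 / 0.719200 ≈ 0.730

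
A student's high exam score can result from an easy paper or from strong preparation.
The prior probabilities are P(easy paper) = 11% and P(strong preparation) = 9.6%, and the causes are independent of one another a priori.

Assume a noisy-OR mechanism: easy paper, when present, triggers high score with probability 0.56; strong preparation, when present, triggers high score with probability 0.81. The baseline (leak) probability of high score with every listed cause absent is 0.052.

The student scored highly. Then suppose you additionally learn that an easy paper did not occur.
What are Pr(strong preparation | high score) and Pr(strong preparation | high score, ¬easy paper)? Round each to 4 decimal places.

Pr(strong preparation | high score) ≈ 0.4442; Pr(strong preparation | high score, ¬easy paper) ≈ 0.6261

Under noisy-OR, P(high score | causes) = 1 − (1−0.052)·∏(1−qᵢ) over the active causes.
P(high score) = 0.052*0.89*0.904 + 0.81988*0.89*0.096 + 0.58288*0.11*0.904 + 0.920747*0.11*0.096 = 0.041837 + 0.070051 + 0.057962 + 0.009723 = 0.179573
Of this, 0.079774 comes from 0.070051 + 0.009723 (the strong preparation=true cases).
So P(strong preparation | high score) = 0.079774/0.179573 ≈ 0.4442.

Now condition on the additional information:
Sum P(high score|·) weighted by the priors over both values of strong preparation:
  P(high score | ¬easy paper) = 0.052×0.904 + 0.81988×0.096
        = 0.047008 + 0.078708 = 0.125716
The terms with strong preparation present sum to 0.078708, so
  P(strong preparation | high score, ¬easy paper) = 0.078708 / 0.125716 ≈ 0.6261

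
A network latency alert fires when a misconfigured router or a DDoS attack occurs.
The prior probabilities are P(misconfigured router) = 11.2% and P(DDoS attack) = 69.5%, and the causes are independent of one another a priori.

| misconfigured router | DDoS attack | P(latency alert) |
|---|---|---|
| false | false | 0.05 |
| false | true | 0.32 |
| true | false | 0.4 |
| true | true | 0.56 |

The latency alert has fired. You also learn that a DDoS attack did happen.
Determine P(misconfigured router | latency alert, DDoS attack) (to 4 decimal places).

P(misconfigured router | latency alert, DDoS attack) ≈ 0.1808

For the numerator, keep only misconfigured router=true terms: 0.56×0.112 = 0.062720
Denominator P(latency alert | DDoS attack): 0.32×0.888 + 0.56×0.112 = 0.346880
Posterior = 0.062720 / 0.346880 ≈ 0.1808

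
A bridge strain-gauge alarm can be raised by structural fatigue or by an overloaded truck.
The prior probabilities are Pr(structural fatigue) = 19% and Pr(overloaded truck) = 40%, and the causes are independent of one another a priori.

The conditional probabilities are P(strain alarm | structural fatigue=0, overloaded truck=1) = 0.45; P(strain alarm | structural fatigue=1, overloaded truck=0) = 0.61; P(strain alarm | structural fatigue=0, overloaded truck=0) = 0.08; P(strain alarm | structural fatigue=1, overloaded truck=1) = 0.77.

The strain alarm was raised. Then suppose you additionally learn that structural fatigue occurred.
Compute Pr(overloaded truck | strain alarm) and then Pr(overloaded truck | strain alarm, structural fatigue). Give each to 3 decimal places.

Sum P(strain alarm|·) weighted by the priors over the 4 (structural fatigue, overloaded truck) configurations:
  P(strain alarm) = 0.08·0.81·0.6 + 0.45·0.81·0.4 + 0.61·0.19·0.6 + 0.77·0.19·0.4
        = 0.038880 + 0.145800 + 0.069540 + 0.058520 = 0.312740
Keeping only the overloaded truck-present terms gives 0.204320, so
  P(overloaded truck | strain alarm) = 0.204320 / 0.312740 ≈ 0.653

Now also conditioning on structural fatigue=true:
For the numerator, keep only overloaded truck=true terms: 0.77·0.4 = 0.308000
The normalizing constant is 0.61·0.6 + 0.77·0.4 = 0.674000
P(overloaded truck | strain alarm, structural fatigue) = 0.308000/0.674000 ≈ 0.457
The drop from 0.653 to 0.457 is the explaining-away (discounting) effect.

Pr(overloaded truck | strain alarm) ≈ 0.653; Pr(overloaded truck | strain alarm, structural fatigue) ≈ 0.457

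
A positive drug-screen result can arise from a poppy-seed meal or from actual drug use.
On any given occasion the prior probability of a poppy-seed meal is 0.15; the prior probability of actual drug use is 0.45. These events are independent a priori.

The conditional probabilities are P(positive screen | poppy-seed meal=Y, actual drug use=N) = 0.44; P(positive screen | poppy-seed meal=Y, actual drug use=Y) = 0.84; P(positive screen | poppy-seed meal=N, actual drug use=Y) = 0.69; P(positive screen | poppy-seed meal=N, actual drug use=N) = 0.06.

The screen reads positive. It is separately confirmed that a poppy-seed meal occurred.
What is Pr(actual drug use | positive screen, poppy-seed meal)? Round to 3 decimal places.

Sum P(positive screen|·) weighted by the priors over both values of actual drug use:
  P(positive screen | poppy-seed meal) = 0.44×0.55 + 0.84×0.45
        = 0.242000 + 0.378000 = 0.620000
The terms with actual drug use present sum to 0.378000, so
  P(actual drug use | positive screen, poppy-seed meal) = 0.378000 / 0.620000 ≈ 0.610

Pr(actual drug use | positive screen, poppy-seed meal) ≈ 0.610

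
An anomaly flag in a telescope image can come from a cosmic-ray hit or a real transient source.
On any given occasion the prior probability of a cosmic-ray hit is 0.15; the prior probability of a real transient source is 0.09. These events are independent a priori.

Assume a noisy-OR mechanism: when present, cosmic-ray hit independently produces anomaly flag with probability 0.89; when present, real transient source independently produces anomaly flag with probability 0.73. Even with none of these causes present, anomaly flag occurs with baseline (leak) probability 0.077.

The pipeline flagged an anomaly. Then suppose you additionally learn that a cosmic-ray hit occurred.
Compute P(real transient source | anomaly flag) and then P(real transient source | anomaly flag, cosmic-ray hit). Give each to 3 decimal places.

P(real transient source | anomaly flag) ≈ 0.279; P(real transient source | anomaly flag, cosmic-ray hit) ≈ 0.097

Under noisy-OR, P(anomaly flag | causes) = 1 − (1−0.077)·∏(1−qᵢ) over the active causes.
By total probability over the 4 (cosmic-ray hit, real transient source) configurations:
  P(anomaly flag) = 0.077·0.85·0.91 + 0.75079·0.85·0.09 + 0.89847·0.15·0.91 + 0.972587·0.15·0.09
        = 0.059559 + 0.057435 + 0.122641 + 0.013130 = 0.252765
Keeping only the real transient source-present terms gives 0.070565, so
  P(real transient source | anomaly flag) = 0.070565 / 0.252765 ≈ 0.279

Now also conditioning on cosmic-ray hit=true:
P(anomaly flag | cosmic-ray hit) = 0.89847·0.91 + 0.972587·0.09 = 0.817608 + 0.087533 = 0.905141
The real transient source-present share is 0.972587·0.09 = 0.087533.
Hence the posterior is 0.087533/0.905141 ≈ 0.097.
The drop from 0.279 to 0.097 is the explaining-away (discounting) effect.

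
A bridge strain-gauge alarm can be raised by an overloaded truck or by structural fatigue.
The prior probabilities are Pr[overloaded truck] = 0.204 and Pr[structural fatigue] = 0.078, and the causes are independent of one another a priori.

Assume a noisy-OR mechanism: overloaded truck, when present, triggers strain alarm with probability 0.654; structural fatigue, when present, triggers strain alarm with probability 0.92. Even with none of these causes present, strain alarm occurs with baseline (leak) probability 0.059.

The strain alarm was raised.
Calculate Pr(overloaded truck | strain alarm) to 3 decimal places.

Under noisy-OR, P(strain alarm | causes) = 1 − (1−0.059)·∏(1−qᵢ) over the active causes.
Weight on overloaded truck=true, given the evidence: 0.126849 + 0.015498 = 0.142347
Normalizer over all consistent configurations: 0.059·0.796·0.922 + 0.92472·0.796·0.078 + 0.674414·0.204·0.922 + 0.973953·0.204·0.078 = 0.243062
P(overloaded truck | strain alarm) = 0.142347/0.243062 ≈ 0.586

Pr(overloaded truck | strain alarm) ≈ 0.586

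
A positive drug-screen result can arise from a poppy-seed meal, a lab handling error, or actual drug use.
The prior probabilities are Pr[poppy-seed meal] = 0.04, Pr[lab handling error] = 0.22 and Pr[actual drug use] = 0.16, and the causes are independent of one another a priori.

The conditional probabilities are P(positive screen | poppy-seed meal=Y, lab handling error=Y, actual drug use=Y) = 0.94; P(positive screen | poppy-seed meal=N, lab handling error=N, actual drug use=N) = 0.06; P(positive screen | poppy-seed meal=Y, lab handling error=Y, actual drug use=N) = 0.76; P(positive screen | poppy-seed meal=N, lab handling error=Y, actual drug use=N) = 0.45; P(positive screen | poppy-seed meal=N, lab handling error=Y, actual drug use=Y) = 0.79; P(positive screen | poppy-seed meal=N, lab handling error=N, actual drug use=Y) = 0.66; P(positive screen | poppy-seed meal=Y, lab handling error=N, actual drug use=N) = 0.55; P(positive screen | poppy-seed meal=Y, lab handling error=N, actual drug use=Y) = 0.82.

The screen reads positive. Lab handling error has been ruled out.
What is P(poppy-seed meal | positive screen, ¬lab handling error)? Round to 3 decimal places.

P(poppy-seed meal | positive screen, ¬lab handling error) ≈ 0.137

Enumerate the 4 (poppy-seed meal, actual drug use) configurations and weight by the priors:
  P(positive screen | ¬lab handling error) = 0.06·0.96·0.84 + 0.66·0.96·0.16 + 0.55·0.04·0.84 + 0.82·0.04·0.16
        = 0.048384 + 0.101376 + 0.018480 + 0.005248 = 0.173488
Keeping only the poppy-seed meal-present terms gives 0.023728, so
  P(poppy-seed meal | positive screen, ¬lab handling error) = 0.023728 / 0.173488 ≈ 0.137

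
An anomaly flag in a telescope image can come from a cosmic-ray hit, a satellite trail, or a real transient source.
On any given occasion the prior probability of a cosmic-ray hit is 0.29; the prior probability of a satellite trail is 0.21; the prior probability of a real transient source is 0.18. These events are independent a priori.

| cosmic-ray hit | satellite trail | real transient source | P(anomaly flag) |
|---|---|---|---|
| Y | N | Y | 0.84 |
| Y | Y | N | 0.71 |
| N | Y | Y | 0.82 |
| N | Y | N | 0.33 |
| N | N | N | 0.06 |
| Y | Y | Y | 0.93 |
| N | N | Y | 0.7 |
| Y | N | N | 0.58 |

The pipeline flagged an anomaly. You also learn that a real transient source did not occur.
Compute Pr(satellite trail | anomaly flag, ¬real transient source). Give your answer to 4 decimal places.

P(anomaly flag | ¬real transient source) = 0.06*0.71*0.79 + 0.33*0.71*0.21 + 0.58*0.29*0.79 + 0.71*0.29*0.21 = 0.033654 + 0.049203 + 0.132878 + 0.043239 = 0.258974
Restricting to configurations with satellite trail present: 0.049203 + 0.043239 = 0.092442.
Hence the posterior is 0.092442/0.258974 ≈ 0.3570.

Pr(satellite trail | anomaly flag, ¬real transient source) ≈ 0.3570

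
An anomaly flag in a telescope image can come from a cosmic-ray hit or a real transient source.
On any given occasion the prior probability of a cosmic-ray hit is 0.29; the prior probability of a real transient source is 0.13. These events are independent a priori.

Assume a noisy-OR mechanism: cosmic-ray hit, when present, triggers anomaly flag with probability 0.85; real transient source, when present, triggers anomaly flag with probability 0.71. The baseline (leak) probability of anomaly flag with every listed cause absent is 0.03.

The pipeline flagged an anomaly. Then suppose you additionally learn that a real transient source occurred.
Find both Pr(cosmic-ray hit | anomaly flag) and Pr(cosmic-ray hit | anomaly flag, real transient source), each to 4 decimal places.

Pr(cosmic-ray hit | anomaly flag) ≈ 0.7478; Pr(cosmic-ray hit | anomaly flag, real transient source) ≈ 0.3525

Under noisy-OR, P(anomaly flag | causes) = 1 − (1−0.03)·∏(1−qᵢ) over the active causes.
For the numerator, keep only cosmic-ray hit=true terms: 0.215590 + 0.036109 = 0.251699
Denominator P(anomaly flag): 0.03×0.71×0.87 + 0.7187×0.71×0.13 + 0.8545×0.29×0.87 + 0.957805×0.29×0.13 = 0.336566
Posterior = 0.251699 / 0.336566 ≈ 0.7478

Now also conditioning on real transient source=true:
P(anomaly flag | real transient source) = 0.7187*0.71 + 0.957805*0.29 = 0.510277 + 0.277763 = 0.788040
The cosmic-ray hit-present share is 0.957805*0.29 = 0.277763.
Hence the posterior is 0.277763/0.788040 ≈ 0.3525.
— real transient source explains away the evidence for cosmic-ray hit.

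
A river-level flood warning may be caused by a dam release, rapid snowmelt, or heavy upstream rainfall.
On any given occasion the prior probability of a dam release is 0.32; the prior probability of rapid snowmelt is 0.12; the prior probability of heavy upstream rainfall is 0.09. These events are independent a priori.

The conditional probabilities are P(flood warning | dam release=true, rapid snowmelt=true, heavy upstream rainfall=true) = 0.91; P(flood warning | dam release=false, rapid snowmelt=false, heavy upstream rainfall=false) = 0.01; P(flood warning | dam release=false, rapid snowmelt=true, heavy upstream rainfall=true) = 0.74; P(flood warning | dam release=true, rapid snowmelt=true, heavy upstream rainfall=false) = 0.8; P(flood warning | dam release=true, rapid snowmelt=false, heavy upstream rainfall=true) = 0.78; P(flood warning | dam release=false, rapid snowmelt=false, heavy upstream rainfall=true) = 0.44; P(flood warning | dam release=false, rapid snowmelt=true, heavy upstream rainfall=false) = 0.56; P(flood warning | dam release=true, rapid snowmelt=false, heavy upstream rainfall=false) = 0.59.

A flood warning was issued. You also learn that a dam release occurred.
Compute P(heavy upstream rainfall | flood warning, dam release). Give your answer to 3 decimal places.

For the numerator, keep only heavy upstream rainfall=true terms: 0.061776 + 0.009828 = 0.071604
Denominator P(flood warning | dam release): 0.59*0.88*0.91 + 0.78*0.88*0.09 + 0.8*0.12*0.91 + 0.91*0.12*0.09 = 0.631436
P(heavy upstream rainfall | flood warning, dam release) = 0.071604/0.631436 ≈ 0.113

P(heavy upstream rainfall | flood warning, dam release) ≈ 0.113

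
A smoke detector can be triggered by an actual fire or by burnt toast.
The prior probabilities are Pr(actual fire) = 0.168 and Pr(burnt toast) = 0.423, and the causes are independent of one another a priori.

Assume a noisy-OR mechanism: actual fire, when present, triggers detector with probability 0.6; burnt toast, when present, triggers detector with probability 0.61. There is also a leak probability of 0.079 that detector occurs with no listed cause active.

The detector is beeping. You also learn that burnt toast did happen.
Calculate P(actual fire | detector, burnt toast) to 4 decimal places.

Under noisy-OR, P(detector | causes) = 1 − (1−0.079)·∏(1−qᵢ) over the active causes.
P(detector | burnt toast) = 0.64081·0.832 + 0.856324·0.168 = 0.533154 + 0.143862 = 0.677016
Of this, 0.143862 comes from 0.856324·0.168 (the actual fire=true cases).
Hence the posterior is 0.143862/0.677016 ≈ 0.2125.

P(actual fire | detector, burnt toast) ≈ 0.2125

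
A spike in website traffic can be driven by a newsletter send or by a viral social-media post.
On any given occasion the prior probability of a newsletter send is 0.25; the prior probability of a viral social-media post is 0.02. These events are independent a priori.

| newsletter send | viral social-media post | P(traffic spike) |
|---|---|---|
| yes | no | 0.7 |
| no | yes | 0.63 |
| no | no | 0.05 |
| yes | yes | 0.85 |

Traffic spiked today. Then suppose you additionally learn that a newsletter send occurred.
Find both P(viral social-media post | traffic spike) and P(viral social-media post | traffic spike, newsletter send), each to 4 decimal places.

P(viral social-media post | traffic spike) ≈ 0.0617; P(viral social-media post | traffic spike, newsletter send) ≈ 0.0242

P(traffic spike) = 0.05*0.75*0.98 + 0.63*0.75*0.02 + 0.7*0.25*0.98 + 0.85*0.25*0.02 = 0.036750 + 0.009450 + 0.171500 + 0.004250 = 0.221950
Restricting to configurations with viral social-media post present: 0.009450 + 0.004250 = 0.013700.
P(viral social-media post | traffic spike) = 0.013700 / 0.221950 ≈ 0.0617

With the extra evidence:
Numerator (weight on configurations with viral social-media post): 0.85·0.02 = 0.017000
Normalizer over all consistent configurations: 0.7·0.98 + 0.85·0.02 = 0.703000
Posterior = 0.017000 / 0.703000 ≈ 0.0242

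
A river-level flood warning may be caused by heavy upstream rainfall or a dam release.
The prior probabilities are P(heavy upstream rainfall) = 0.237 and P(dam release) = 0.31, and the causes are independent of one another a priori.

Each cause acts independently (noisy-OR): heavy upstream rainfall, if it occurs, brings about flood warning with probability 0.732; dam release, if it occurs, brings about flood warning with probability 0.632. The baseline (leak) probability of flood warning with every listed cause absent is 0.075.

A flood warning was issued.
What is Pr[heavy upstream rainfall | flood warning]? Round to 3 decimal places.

Under noisy-OR, P(flood warning | causes) = 1 − (1−0.075)·∏(1−qᵢ) over the active causes.
By total probability over the 4 (heavy upstream rainfall, dam release) configurations:
  P(flood warning) = 0.075*0.763*0.69 + 0.6596*0.763*0.31 + 0.7521*0.237*0.69 + 0.908773*0.237*0.31
        = 0.039485 + 0.156015 + 0.122991 + 0.066768 = 0.385259
The terms with heavy upstream rainfall present sum to 0.189759, so
  P(heavy upstream rainfall | flood warning) = 0.189759 / 0.385259 ≈ 0.493

Pr[heavy upstream rainfall | flood warning] ≈ 0.493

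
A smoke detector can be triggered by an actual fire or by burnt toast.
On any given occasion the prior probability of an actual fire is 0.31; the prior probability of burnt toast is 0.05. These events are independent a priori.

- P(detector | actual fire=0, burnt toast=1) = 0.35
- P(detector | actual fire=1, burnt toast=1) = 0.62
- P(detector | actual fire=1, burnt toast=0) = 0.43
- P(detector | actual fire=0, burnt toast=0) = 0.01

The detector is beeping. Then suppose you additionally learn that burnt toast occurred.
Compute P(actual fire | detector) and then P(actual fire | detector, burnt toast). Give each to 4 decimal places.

Sum P(detector|·) weighted by the priors over the 4 (actual fire, burnt toast) configurations:
  P(detector) = 0.01×0.69×0.95 + 0.35×0.69×0.05 + 0.43×0.31×0.95 + 0.62×0.31×0.05
        = 0.006555 + 0.012075 + 0.126635 + 0.009610 = 0.154875
Keeping only the actual fire-present terms gives 0.136245, so
  P(actual fire | detector) = 0.136245 / 0.154875 ≈ 0.8797

With the extra evidence:
P(detector | burnt toast) = 0.35·0.69 + 0.62·0.31 = 0.241500 + 0.192200 = 0.433700
Of this, 0.192200 comes from 0.62·0.31 (the actual fire=true cases).
So P(actual fire | detector, burnt toast) = 0.192200/0.433700 ≈ 0.4432.
Conditioning on burnt toast lowers the posterior on actual fire: the classic explaining-away effect in a common-effect structure.

P(actual fire | detector) ≈ 0.8797; P(actual fire | detector, burnt toast) ≈ 0.4432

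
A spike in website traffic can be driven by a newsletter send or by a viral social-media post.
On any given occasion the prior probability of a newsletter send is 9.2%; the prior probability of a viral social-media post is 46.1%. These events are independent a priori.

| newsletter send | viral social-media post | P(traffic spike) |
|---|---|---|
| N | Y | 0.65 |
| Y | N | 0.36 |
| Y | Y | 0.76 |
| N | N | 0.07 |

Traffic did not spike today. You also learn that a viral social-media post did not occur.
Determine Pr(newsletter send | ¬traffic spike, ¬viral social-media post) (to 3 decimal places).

Pr(newsletter send | ¬traffic spike, ¬viral social-media post) ≈ 0.065

Sum P(¬traffic spike|·) weighted by the priors over both values of newsletter send:
  P(¬traffic spike | ¬viral social-media post) = 0.93*0.908 + 0.64*0.092
        = 0.844440 + 0.058880 = 0.903320
Keeping only the newsletter send-present terms gives 0.058880, so
  P(newsletter send | ¬traffic spike, ¬viral social-media post) = 0.058880 / 0.903320 ≈ 0.065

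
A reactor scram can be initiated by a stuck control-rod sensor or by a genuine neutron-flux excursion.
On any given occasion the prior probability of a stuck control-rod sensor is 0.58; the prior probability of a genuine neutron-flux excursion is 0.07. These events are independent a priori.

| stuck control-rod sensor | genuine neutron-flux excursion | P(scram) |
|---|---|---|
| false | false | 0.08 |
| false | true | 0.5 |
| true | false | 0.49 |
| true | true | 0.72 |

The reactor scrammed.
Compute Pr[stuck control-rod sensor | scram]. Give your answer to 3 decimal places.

Pr[stuck control-rod sensor | scram] ≈ 0.865

Enumerate the 4 (stuck control-rod sensor, genuine neutron-flux excursion) configurations and weight by the priors:
  P(scram) = 0.08·0.42·0.93 + 0.5·0.42·0.07 + 0.49·0.58·0.93 + 0.72·0.58·0.07
        = 0.031248 + 0.014700 + 0.264306 + 0.029232 = 0.339486
The terms with stuck control-rod sensor present sum to 0.293538, so
  P(stuck control-rod sensor | scram) = 0.293538 / 0.339486 ≈ 0.865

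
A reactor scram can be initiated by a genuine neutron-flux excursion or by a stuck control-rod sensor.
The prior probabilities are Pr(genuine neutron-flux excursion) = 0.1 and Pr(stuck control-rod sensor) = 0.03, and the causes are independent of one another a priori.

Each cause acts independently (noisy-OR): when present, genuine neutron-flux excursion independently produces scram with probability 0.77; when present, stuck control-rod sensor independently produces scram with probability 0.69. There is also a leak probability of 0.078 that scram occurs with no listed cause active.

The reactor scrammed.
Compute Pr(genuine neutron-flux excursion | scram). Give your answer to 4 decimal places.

Pr(genuine neutron-flux excursion | scram) ≈ 0.4756

Under noisy-OR, P(scram | causes) = 1 − (1−0.078)·∏(1−qᵢ) over the active causes.
Weight on genuine neutron-flux excursion=true, given the evidence: 0.076430 + 0.002803 = 0.079233
Denominator P(scram): 0.078×0.9×0.97 + 0.71418×0.9×0.03 + 0.78794×0.1×0.97 + 0.934261×0.1×0.03 = 0.166610
Posterior = 0.079233 / 0.166610 ≈ 0.4756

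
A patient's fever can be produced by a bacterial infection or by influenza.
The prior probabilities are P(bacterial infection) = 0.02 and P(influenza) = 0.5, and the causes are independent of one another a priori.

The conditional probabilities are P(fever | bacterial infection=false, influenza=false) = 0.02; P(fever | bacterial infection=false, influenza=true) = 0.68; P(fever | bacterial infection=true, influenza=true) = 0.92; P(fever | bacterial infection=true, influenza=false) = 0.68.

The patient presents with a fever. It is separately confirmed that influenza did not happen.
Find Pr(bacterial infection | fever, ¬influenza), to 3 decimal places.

P(fever | ¬influenza) = 0.02·0.98 + 0.68·0.02 = 0.019600 + 0.013600 = 0.033200
The bacterial infection-present share is 0.68·0.02 = 0.013600.
So P(bacterial infection | fever, ¬influenza) = 0.013600/0.033200 ≈ 0.410.

Pr(bacterial infection | fever, ¬influenza) ≈ 0.410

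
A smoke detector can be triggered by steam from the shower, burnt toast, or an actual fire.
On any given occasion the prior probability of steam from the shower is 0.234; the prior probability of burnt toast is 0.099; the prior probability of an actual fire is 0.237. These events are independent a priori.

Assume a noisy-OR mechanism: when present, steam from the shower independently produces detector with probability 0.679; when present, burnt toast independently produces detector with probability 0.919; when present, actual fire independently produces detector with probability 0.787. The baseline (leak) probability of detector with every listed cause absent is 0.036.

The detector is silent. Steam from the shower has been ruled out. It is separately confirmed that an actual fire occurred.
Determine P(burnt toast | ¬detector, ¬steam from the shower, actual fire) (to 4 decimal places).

Under noisy-OR, P(detector | causes) = 1 − (1−0.036)·∏(1−qᵢ) over the active causes.
Numerator (weight on configurations with burnt toast): 0.016632×0.099 = 0.001647
The normalizing constant is 0.205332×0.901 + 0.016632×0.099 = 0.186651
Posterior = 0.001647 / 0.186651 ≈ 0.0088

P(burnt toast | ¬detector, ¬steam from the shower, actual fire) ≈ 0.0088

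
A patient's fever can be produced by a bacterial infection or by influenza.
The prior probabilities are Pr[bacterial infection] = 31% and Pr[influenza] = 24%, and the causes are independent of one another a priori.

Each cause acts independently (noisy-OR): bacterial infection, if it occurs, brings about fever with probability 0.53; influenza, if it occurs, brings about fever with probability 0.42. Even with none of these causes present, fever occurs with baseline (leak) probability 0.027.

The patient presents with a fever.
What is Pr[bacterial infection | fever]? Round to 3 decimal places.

Under noisy-OR, P(fever | causes) = 1 − (1−0.027)·∏(1−qᵢ) over the active causes.
Numerator (weight on configurations with bacterial infection): 0.127858 + 0.054666 = 0.182524
Denominator P(fever): 0.027·0.69·0.76 + 0.43566·0.69·0.24 + 0.54269·0.31·0.76 + 0.73476·0.31·0.24 = 0.268828
Posterior = 0.182524 / 0.268828 ≈ 0.679

Pr[bacterial infection | fever] ≈ 0.679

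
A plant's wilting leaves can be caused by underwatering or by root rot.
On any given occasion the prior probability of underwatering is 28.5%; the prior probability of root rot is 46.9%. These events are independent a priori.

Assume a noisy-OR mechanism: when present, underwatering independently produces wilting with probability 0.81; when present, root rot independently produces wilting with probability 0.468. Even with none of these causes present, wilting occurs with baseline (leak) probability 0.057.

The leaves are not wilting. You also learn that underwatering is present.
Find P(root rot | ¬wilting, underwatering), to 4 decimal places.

Under noisy-OR, P(wilting | causes) = 1 − (1−0.057)·∏(1−qᵢ) over the active causes.
P(¬wilting | underwatering) = 0.17917*0.531 + 0.095318*0.469 = 0.095139 + 0.044704 = 0.139843
The root rot-present share is 0.095318*0.469 = 0.044704.
So P(root rot | ¬wilting, underwatering) = 0.044704/0.139843 ≈ 0.3197.

P(root rot | ¬wilting, underwatering) ≈ 0.3197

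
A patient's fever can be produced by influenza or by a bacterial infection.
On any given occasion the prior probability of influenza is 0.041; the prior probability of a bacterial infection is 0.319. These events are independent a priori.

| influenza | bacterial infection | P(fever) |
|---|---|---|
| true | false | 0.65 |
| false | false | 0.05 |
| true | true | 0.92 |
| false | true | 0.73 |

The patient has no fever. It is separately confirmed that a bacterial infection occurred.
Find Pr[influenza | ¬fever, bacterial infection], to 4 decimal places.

Pr[influenza | ¬fever, bacterial infection] ≈ 0.0125

For the numerator, keep only influenza=true terms: 0.08×0.041 = 0.003280
Denominator P(¬fever | bacterial infection): 0.27×0.959 + 0.08×0.041 = 0.262210
P(influenza | ¬fever, bacterial infection) = 0.003280/0.262210 ≈ 0.0125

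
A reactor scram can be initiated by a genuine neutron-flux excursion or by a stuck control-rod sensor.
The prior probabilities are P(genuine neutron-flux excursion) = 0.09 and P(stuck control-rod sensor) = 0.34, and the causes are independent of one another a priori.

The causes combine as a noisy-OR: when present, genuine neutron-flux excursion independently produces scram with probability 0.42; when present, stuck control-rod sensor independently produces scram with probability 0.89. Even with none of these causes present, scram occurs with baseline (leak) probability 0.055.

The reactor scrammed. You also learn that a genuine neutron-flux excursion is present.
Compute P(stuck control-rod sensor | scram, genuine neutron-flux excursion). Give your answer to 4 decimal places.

Under noisy-OR, P(scram | causes) = 1 − (1−0.055)·∏(1−qᵢ) over the active causes.
P(scram | genuine neutron-flux excursion) = 0.4519×0.66 + 0.939709×0.34 = 0.298254 + 0.319501 = 0.617755
The stuck control-rod sensor-present share is 0.939709×0.34 = 0.319501.
Hence the posterior is 0.319501/0.617755 ≈ 0.5172.

P(stuck control-rod sensor | scram, genuine neutron-flux excursion) ≈ 0.5172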